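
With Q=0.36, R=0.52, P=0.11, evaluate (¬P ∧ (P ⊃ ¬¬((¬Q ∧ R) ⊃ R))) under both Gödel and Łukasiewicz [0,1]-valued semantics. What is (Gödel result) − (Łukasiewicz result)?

-0.89

Gödel evaluation:
  ¬P: Gödel ¬ of 0.11 = 0 (operand ≠ 0)
  ¬Q: Gödel ¬ of 0.36 = 0 (operand ≠ 0)
  (¬Q ∧ R) = min(0, 0.52) = 0
  ((¬Q ∧ R) ⊃ R): 0 ≤ 0.52, so result = 1
  ¬((¬Q ∧ R) ⊃ R): Gödel ¬ of 1 = 0 (operand ≠ 0)
  ¬¬((¬Q ∧ R) ⊃ R): Gödel ¬ of 0 = 1 (operand is 0)
  (P ⊃ ¬¬((¬Q ∧ R) ⊃ R)): 0.11 ≤ 1, so result = 1
  (¬P ∧ (P ⊃ ¬¬((¬Q ∧ R) ⊃ R))) = min(0, 1) = 0
  Gödel value = 0
Łukasiewicz evaluation:
  ¬P: Łukasiewicz ¬ gives 1 − 0.11 = 0.89
  ¬Q: Łukasiewicz ¬ gives 1 − 0.36 = 0.64
  (¬Q ∧ R) = min(0.64, 0.52) = 0.52
  ((¬Q ∧ R) ⊃ R): min(1, 1 − 0.52 + 0.52) = 1
  ¬((¬Q ∧ R) ⊃ R): Łukasiewicz ¬ gives 1 − 1 = 0
  ¬¬((¬Q ∧ R) ⊃ R): Łukasiewicz ¬ gives 1 − 0 = 1
  (P ⊃ ¬¬((¬Q ∧ R) ⊃ R)): min(1, 1 − 0.11 + 1) = 1
  (¬P ∧ (P ⊃ ¬¬((¬Q ∧ R) ⊃ R))) = min(0.89, 1) = 0.89
  Łukasiewicz value = 0.89
Difference: 0 − 0.89 = -0.89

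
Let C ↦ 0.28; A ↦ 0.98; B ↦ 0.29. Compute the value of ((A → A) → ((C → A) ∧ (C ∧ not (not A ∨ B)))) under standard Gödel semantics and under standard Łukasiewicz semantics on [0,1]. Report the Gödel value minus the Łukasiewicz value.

-0.28

Gödel evaluation:
  (A → A): 0.98 ≤ 0.98, so result = 1
  (C → A): 0.28 ≤ 0.98, so result = 1
  not A: Gödel ¬ of 0.98 = 0 (operand ≠ 0)
  (not A ∨ B) = max(0, 0.29) = 0.29
  not (not A ∨ B): Gödel ¬ of 0.29 = 0 (operand ≠ 0)
  (C ∧ not (not A ∨ B)) = min(0.28, 0) = 0
  ((C → A) ∧ (C ∧ not (not A ∨ B))) = min(1, 0) = 0
  ((A → A) → ((C → A) ∧ (C ∧ not (not A ∨ B)))): 1 > 0, so result = 0
  Gödel value = 0
Łukasiewicz evaluation:
  (A → A): min(1, 1 − 0.98 + 0.98) = 1
  (C → A): min(1, 1 − 0.28 + 0.98) = 1
  not A: Łukasiewicz ¬ gives 1 − 0.98 = 0.02
  (not A ∨ B) = max(0.02, 0.29) = 0.29
  not (not A ∨ B): Łukasiewicz ¬ gives 1 − 0.29 = 0.71
  (C ∧ not (not A ∨ B)) = min(0.28, 0.71) = 0.28
  ((C → A) ∧ (C ∧ not (not A ∨ B))) = min(1, 0.28) = 0.28
  ((A → A) → ((C → A) ∧ (C ∧ not (not A ∨ B)))): min(1, 1 − 1 + 0.28) = 0.28
  Łukasiewicz value = 0.28
Difference: 0 − 0.28 = -0.28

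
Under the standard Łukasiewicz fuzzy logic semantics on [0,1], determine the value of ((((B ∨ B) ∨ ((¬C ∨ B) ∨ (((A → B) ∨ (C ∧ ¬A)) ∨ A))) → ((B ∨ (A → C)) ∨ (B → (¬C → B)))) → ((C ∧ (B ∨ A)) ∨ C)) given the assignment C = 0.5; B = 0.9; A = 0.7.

0.50

(B ∨ B) = max(0.9, 0.9) = 0.9
¬C: Łukasiewicz ¬ gives 1 − 0.5 = 0.5
(¬C ∨ B) = max(0.5, 0.9) = 0.9
(A → B): min(1, 1 − 0.7 + 0.9) = 1
¬A: Łukasiewicz ¬ gives 1 − 0.7 = 0.3
(C ∧ ¬A) = min(0.5, 0.3) = 0.3
((A → B) ∨ (C ∧ ¬A)) = max(1, 0.3) = 1
(((A → B) ∨ (C ∧ ¬A)) ∨ A) = max(1, 0.7) = 1
((¬C ∨ B) ∨ (((A → B) ∨ (C ∧ ¬A)) ∨ A)) = max(0.9, 1) = 1
((B ∨ B) ∨ ((¬C ∨ B) ∨ (((A → B) ∨ (C ∧ ¬A)) ∨ A))) = max(0.9, 1) = 1
(A → C): min(1, 1 − 0.7 + 0.5) = 0.8
(B ∨ (A → C)) = max(0.9, 0.8) = 0.9
¬C: Łukasiewicz ¬ gives 1 − 0.5 = 0.5
(¬C → B): min(1, 1 − 0.5 + 0.9) = 1
(B → (¬C → B)): min(1, 1 − 0.9 + 1) = 1
((B ∨ (A → C)) ∨ (B → (¬C → B))) = max(0.9, 1) = 1
(((B ∨ B) ∨ ((¬C ∨ B) ∨ (((A → B) ∨ (C ∧ ¬A)) ∨ A))) → ((B ∨ (A → C)) ∨ (B → (¬C → B)))): min(1, 1 − 1 + 1) = 1
(B ∨ A) = max(0.9, 0.7) = 0.9
(C ∧ (B ∨ A)) = min(0.5, 0.9) = 0.5
((C ∧ (B ∨ A)) ∨ C) = max(0.5, 0.5) = 0.5
((((B ∨ B) ∨ ((¬C ∨ B) ∨ (((A → B) ∨ (C ∧ ¬A)) ∨ A))) → ((B ∨ (A → C)) ∨ (B → (¬C → B)))) → ((C ∧ (B ∨ A)) ∨ C)): min(1, 1 − 1 + 0.5) = 0.5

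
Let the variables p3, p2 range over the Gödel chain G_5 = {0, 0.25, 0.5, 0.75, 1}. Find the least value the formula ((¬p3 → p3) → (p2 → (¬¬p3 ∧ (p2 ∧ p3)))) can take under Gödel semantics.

The minimum is attained at p3 = 0.25, p2 = 0.5:
  ¬p3: Gödel ¬ of 0.25 = 0 (operand ≠ 0)
  (¬p3 → p3): 0 ≤ 0.25, so result = 1
  ¬p3: Gödel ¬ of 0.25 = 0 (operand ≠ 0)
  ¬¬p3: Gödel ¬ of 0 = 1 (operand is 0)
  (p2 ∧ p3) = min(0.5, 0.25) = 0.25
  (¬¬p3 ∧ (p2 ∧ p3)) = min(1, 0.25) = 0.25
  (p2 → (¬¬p3 ∧ (p2 ∧ p3))): 0.5 > 0.25, so result = 0.25
  ((¬p3 → p3) → (p2 → (¬¬p3 ∧ (p2 ∧ p3)))): 1 > 0.25, so result = 0.25
Checking all 25 assignments confirms none give a value below 0.25.

0.25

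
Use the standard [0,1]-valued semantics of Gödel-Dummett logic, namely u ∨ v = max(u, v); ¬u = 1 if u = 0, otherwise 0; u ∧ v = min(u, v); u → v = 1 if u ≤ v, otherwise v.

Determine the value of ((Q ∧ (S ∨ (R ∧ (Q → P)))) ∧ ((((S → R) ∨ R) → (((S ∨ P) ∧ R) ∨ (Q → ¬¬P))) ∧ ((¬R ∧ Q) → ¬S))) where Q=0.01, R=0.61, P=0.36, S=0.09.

0.01

(Q → P): 0.01 ≤ 0.36, so result = 1
(R ∧ (Q → P)) = min(0.61, 1) = 0.61
(S ∨ (R ∧ (Q → P))) = max(0.09, 0.61) = 0.61
(Q ∧ (S ∨ (R ∧ (Q → P)))) = min(0.01, 0.61) = 0.01
(S → R): 0.09 ≤ 0.61, so result = 1
((S → R) ∨ R) = max(1, 0.61) = 1
(S ∨ P) = max(0.09, 0.36) = 0.36
((S ∨ P) ∧ R) = min(0.36, 0.61) = 0.36
¬P: Gödel ¬ of 0.36 = 0 (operand ≠ 0)
¬¬P: Gödel ¬ of 0 = 1 (operand is 0)
(Q → ¬¬P): 0.01 ≤ 1, so result = 1
(((S ∨ P) ∧ R) ∨ (Q → ¬¬P)) = max(0.36, 1) = 1
(((S → R) ∨ R) → (((S ∨ P) ∧ R) ∨ (Q → ¬¬P))): 1 ≤ 1, so result = 1
¬R: Gödel ¬ of 0.61 = 0 (operand ≠ 0)
(¬R ∧ Q) = min(0, 0.01) = 0
¬S: Gödel ¬ of 0.09 = 0 (operand ≠ 0)
((¬R ∧ Q) → ¬S): 0 ≤ 0, so result = 1
((((S → R) ∨ R) → (((S ∨ P) ∧ R) ∨ (Q → ¬¬P))) ∧ ((¬R ∧ Q) → ¬S)) = min(1, 1) = 1
((Q ∧ (S ∨ (R ∧ (Q → P)))) ∧ ((((S → R) ∨ R) → (((S ∨ P) ∧ R) ∨ (Q → ¬¬P))) ∧ ((¬R ∧ Q) → ¬S))) = min(0.01, 1) = 0.01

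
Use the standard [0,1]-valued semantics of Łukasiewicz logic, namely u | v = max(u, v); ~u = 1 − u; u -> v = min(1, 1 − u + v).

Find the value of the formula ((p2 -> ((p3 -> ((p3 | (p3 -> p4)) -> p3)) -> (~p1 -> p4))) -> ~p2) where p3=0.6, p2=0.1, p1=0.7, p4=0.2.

(p3 -> p4): min(1, 1 − 0.6 + 0.2) = 0.6
(p3 | (p3 -> p4)) = max(0.6, 0.6) = 0.6
((p3 | (p3 -> p4)) -> p3): min(1, 1 − 0.6 + 0.6) = 1
(p3 -> ((p3 | (p3 -> p4)) -> p3)): min(1, 1 − 0.6 + 1) = 1
~p1: Łukasiewicz ¬ gives 1 − 0.7 = 0.3
(~p1 -> p4): min(1, 1 − 0.3 + 0.2) = 0.9
((p3 -> ((p3 | (p3 -> p4)) -> p3)) -> (~p1 -> p4)): min(1, 1 − 1 + 0.9) = 0.9
(p2 -> ((p3 -> ((p3 | (p3 -> p4)) -> p3)) -> (~p1 -> p4))): min(1, 1 − 0.1 + 0.9) = 1
~p2: Łukasiewicz ¬ gives 1 − 0.1 = 0.9
((p2 -> ((p3 -> ((p3 | (p3 -> p4)) -> p3)) -> (~p1 -> p4))) -> ~p2): min(1, 1 − 1 + 0.9) = 0.9

0.90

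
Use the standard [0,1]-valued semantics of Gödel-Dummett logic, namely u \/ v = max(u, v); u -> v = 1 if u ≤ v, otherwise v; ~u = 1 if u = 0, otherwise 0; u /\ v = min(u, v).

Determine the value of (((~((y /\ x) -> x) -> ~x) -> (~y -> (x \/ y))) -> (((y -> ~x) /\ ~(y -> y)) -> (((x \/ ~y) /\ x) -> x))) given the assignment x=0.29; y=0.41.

1.00

(y /\ x) = min(0.41, 0.29) = 0.29
((y /\ x) -> x): 0.29 ≤ 0.29, so result = 1
~((y /\ x) -> x): Gödel ¬ of 1 = 0 (operand ≠ 0)
~x: Gödel ¬ of 0.29 = 0 (operand ≠ 0)
(~((y /\ x) -> x) -> ~x): 0 ≤ 0, so result = 1
~y: Gödel ¬ of 0.41 = 0 (operand ≠ 0)
(x \/ y) = max(0.29, 0.41) = 0.41
(~y -> (x \/ y)): 0 ≤ 0.41, so result = 1
((~((y /\ x) -> x) -> ~x) -> (~y -> (x \/ y))): 1 ≤ 1, so result = 1
~x: Gödel ¬ of 0.29 = 0 (operand ≠ 0)
(y -> ~x): 0.41 > 0, so result = 0
(y -> y): 0.41 ≤ 0.41, so result = 1
~(y -> y): Gödel ¬ of 1 = 0 (operand ≠ 0)
((y -> ~x) /\ ~(y -> y)) = min(0, 0) = 0
~y: Gödel ¬ of 0.41 = 0 (operand ≠ 0)
(x \/ ~y) = max(0.29, 0) = 0.29
((x \/ ~y) /\ x) = min(0.29, 0.29) = 0.29
(((x \/ ~y) /\ x) -> x): 0.29 ≤ 0.29, so result = 1
(((y -> ~x) /\ ~(y -> y)) -> (((x \/ ~y) /\ x) -> x)): 0 ≤ 1, so result = 1
(((~((y /\ x) -> x) -> ~x) -> (~y -> (x \/ y))) -> (((y -> ~x) /\ ~(y -> y)) -> (((x \/ ~y) /\ x) -> x))): 1 ≤ 1, so result = 1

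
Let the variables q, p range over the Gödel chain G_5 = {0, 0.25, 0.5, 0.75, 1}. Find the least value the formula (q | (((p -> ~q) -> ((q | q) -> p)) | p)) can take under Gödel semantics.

0.25

The minimum is attained at q = 0.25, p = 0:
  ~q: Gödel ¬ of 0.25 = 0 (operand ≠ 0)
  (p -> ~q): 0 ≤ 0, so result = 1
  (q | q) = max(0.25, 0.25) = 0.25
  ((q | q) -> p): 0.25 > 0, so result = 0
  ((p -> ~q) -> ((q | q) -> p)): 1 > 0, so result = 0
  (((p -> ~q) -> ((q | q) -> p)) | p) = max(0, 0) = 0
  (q | (((p -> ~q) -> ((q | q) -> p)) | p)) = max(0.25, 0) = 0.25
Checking all 25 assignments confirms none give a value below 0.25.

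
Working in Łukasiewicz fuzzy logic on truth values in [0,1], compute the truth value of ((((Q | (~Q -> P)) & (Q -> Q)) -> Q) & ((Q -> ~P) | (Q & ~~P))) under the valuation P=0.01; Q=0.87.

~Q: Łukasiewicz ¬ gives 1 − 0.87 = 0.13
(~Q -> P): min(1, 1 − 0.13 + 0.01) = 0.88
(Q | (~Q -> P)) = max(0.87, 0.88) = 0.88
(Q -> Q): min(1, 1 − 0.87 + 0.87) = 1
((Q | (~Q -> P)) & (Q -> Q)) = min(0.88, 1) = 0.88
(((Q | (~Q -> P)) & (Q -> Q)) -> Q): min(1, 1 − 0.88 + 0.87) = 0.99
~P: Łukasiewicz ¬ gives 1 − 0.01 = 0.99
(Q -> ~P): min(1, 1 − 0.87 + 0.99) = 1
~P: Łukasiewicz ¬ gives 1 − 0.01 = 0.99
~~P: Łukasiewicz ¬ gives 1 − 0.99 = 0.01
(Q & ~~P) = min(0.87, 0.01) = 0.01
((Q -> ~P) | (Q & ~~P)) = max(1, 0.01) = 1
((((Q | (~Q -> P)) & (Q -> Q)) -> Q) & ((Q -> ~P) | (Q & ~~P))) = min(0.99, 1) = 0.99

0.99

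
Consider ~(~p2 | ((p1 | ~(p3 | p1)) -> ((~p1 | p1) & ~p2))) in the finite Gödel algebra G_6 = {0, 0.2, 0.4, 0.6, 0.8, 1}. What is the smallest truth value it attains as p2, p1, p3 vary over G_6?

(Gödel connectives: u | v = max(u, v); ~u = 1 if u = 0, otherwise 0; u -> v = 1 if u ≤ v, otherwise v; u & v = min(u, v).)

0.00

The minimum is attained at p2 = 0, p1 = 0, p3 = 0:
  ~p2: Gödel ¬ of 0 = 1 (operand is 0)
  (p3 | p1) = max(0, 0) = 0
  ~(p3 | p1): Gödel ¬ of 0 = 1 (operand is 0)
  (p1 | ~(p3 | p1)) = max(0, 1) = 1
  ~p1: Gödel ¬ of 0 = 1 (operand is 0)
  (~p1 | p1) = max(1, 0) = 1
  ~p2: Gödel ¬ of 0 = 1 (operand is 0)
  ((~p1 | p1) & ~p2) = min(1, 1) = 1
  ((p1 | ~(p3 | p1)) -> ((~p1 | p1) & ~p2)): 1 ≤ 1, so result = 1
  (~p2 | ((p1 | ~(p3 | p1)) -> ((~p1 | p1) & ~p2))) = max(1, 1) = 1
  ~(~p2 | ((p1 | ~(p3 | p1)) -> ((~p1 | p1) & ~p2))): Gödel ¬ of 1 = 0 (operand ≠ 0)
Checking all 216 assignments confirms none give a value below 0.00.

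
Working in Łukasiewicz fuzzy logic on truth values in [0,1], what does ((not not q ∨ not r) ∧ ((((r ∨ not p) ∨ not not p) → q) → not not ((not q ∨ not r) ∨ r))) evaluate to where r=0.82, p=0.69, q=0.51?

not q: Łukasiewicz ¬ gives 1 − 0.51 = 0.49
not not q: Łukasiewicz ¬ gives 1 − 0.49 = 0.51
not r: Łukasiewicz ¬ gives 1 − 0.82 = 0.18
(not not q ∨ not r) = max(0.51, 0.18) = 0.51
not p: Łukasiewicz ¬ gives 1 − 0.69 = 0.31
(r ∨ not p) = max(0.82, 0.31) = 0.82
not p: Łukasiewicz ¬ gives 1 − 0.69 = 0.31
not not p: Łukasiewicz ¬ gives 1 − 0.31 = 0.69
((r ∨ not p) ∨ not not p) = max(0.82, 0.69) = 0.82
(((r ∨ not p) ∨ not not p) → q): min(1, 1 − 0.82 + 0.51) = 0.69
not q: Łukasiewicz ¬ gives 1 − 0.51 = 0.49
not r: Łukasiewicz ¬ gives 1 − 0.82 = 0.18
(not q ∨ not r) = max(0.49, 0.18) = 0.49
((not q ∨ not r) ∨ r) = max(0.49, 0.82) = 0.82
not ((not q ∨ not r) ∨ r): Łukasiewicz ¬ gives 1 − 0.82 = 0.18
not not ((not q ∨ not r) ∨ r): Łukasiewicz ¬ gives 1 − 0.18 = 0.82
((((r ∨ not p) ∨ not not p) → q) → not not ((not q ∨ not r) ∨ r)): min(1, 1 − 0.69 + 0.82) = 1
((not not q ∨ not r) ∧ ((((r ∨ not p) ∨ not not p) → q) → not not ((not q ∨ not r) ∨ r))) = min(0.51, 1) = 0.51

0.51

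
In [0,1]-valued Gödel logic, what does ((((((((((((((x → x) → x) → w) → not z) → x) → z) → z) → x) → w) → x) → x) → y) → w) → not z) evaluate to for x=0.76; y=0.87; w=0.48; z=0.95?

(x → x): 0.76 ≤ 0.76, so result = 1
((x → x) → x): 1 > 0.76, so result = 0.76
(((x → x) → x) → w): 0.76 > 0.48, so result = 0.48
not z: Gödel ¬ of 0.95 = 0 (operand ≠ 0)
((((x → x) → x) → w) → not z): 0.48 > 0, so result = 0
(((((x → x) → x) → w) → not z) → x): 0 ≤ 0.76, so result = 1
((((((x → x) → x) → w) → not z) → x) → z): 1 > 0.95, so result = 0.95
(((((((x → x) → x) → w) → not z) → x) → z) → z): 0.95 ≤ 0.95, so result = 1
((((((((x → x) → x) → w) → not z) → x) → z) → z) → x): 1 > 0.76, so result = 0.76
(((((((((x → x) → x) → w) → not z) → x) → z) → z) → x) → w): 0.76 > 0.48, so result = 0.48
((((((((((x → x) → x) → w) → not z) → x) → z) → z) → x) → w) → x): 0.48 ≤ 0.76, so result = 1
(((((((((((x → x) → x) → w) → not z) → x) → z) → z) → x) → w) → x) → x): 1 > 0.76, so result = 0.76
((((((((((((x → x) → x) → w) → not z) → x) → z) → z) → x) → w) → x) → x) → y): 0.76 ≤ 0.87, so result = 1
(((((((((((((x → x) → x) → w) → not z) → x) → z) → z) → x) → w) → x) → x) → y) → w): 1 > 0.48, so result = 0.48
not z: Gödel ¬ of 0.95 = 0 (operand ≠ 0)
((((((((((((((x → x) → x) → w) → not z) → x) → z) → z) → x) → w) → x) → x) → y) → w) → not z): 0.48 > 0, so result = 0

0.00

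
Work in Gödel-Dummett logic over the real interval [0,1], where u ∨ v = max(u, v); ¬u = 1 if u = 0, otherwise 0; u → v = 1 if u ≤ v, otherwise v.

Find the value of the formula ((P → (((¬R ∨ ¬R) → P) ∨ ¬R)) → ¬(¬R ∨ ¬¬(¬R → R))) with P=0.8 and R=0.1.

¬R: Gödel ¬ of 0.1 = 0 (operand ≠ 0)
¬R: Gödel ¬ of 0.1 = 0 (operand ≠ 0)
(¬R ∨ ¬R) = max(0, 0) = 0
((¬R ∨ ¬R) → P): 0 ≤ 0.8, so result = 1
¬R: Gödel ¬ of 0.1 = 0 (operand ≠ 0)
(((¬R ∨ ¬R) → P) ∨ ¬R) = max(1, 0) = 1
(P → (((¬R ∨ ¬R) → P) ∨ ¬R)): 0.8 ≤ 1, so result = 1
¬R: Gödel ¬ of 0.1 = 0 (operand ≠ 0)
¬R: Gödel ¬ of 0.1 = 0 (operand ≠ 0)
(¬R → R): 0 ≤ 0.1, so result = 1
¬(¬R → R): Gödel ¬ of 1 = 0 (operand ≠ 0)
¬¬(¬R → R): Gödel ¬ of 0 = 1 (operand is 0)
(¬R ∨ ¬¬(¬R → R)) = max(0, 1) = 1
¬(¬R ∨ ¬¬(¬R → R)): Gödel ¬ of 1 = 0 (operand ≠ 0)
((P → (((¬R ∨ ¬R) → P) ∨ ¬R)) → ¬(¬R ∨ ¬¬(¬R → R))): 1 > 0, so result = 0

0.00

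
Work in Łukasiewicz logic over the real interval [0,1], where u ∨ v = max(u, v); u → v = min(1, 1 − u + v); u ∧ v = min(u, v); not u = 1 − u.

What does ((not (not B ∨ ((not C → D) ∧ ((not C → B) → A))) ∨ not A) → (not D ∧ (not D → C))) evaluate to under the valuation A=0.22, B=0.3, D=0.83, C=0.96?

0.39

not B: Łukasiewicz ¬ gives 1 − 0.3 = 0.7
not C: Łukasiewicz ¬ gives 1 − 0.96 = 0.04
(not C → D): min(1, 1 − 0.04 + 0.83) = 1
not C: Łukasiewicz ¬ gives 1 − 0.96 = 0.04
(not C → B): min(1, 1 − 0.04 + 0.3) = 1
((not C → B) → A): min(1, 1 − 1 + 0.22) = 0.22
((not C → D) ∧ ((not C → B) → A)) = min(1, 0.22) = 0.22
(not B ∨ ((not C → D) ∧ ((not C → B) → A))) = max(0.7, 0.22) = 0.7
not (not B ∨ ((not C → D) ∧ ((not C → B) → A))): Łukasiewicz ¬ gives 1 − 0.7 = 0.3
not A: Łukasiewicz ¬ gives 1 − 0.22 = 0.78
(not (not B ∨ ((not C → D) ∧ ((not C → B) → A))) ∨ not A) = max(0.3, 0.78) = 0.78
not D: Łukasiewicz ¬ gives 1 − 0.83 = 0.17
not D: Łukasiewicz ¬ gives 1 − 0.83 = 0.17
(not D → C): min(1, 1 − 0.17 + 0.96) = 1
(not D ∧ (not D → C)) = min(0.17, 1) = 0.17
((not (not B ∨ ((not C → D) ∧ ((not C → B) → A))) ∨ not A) → (not D ∧ (not D → C))): min(1, 1 − 0.78 + 0.17) = 0.39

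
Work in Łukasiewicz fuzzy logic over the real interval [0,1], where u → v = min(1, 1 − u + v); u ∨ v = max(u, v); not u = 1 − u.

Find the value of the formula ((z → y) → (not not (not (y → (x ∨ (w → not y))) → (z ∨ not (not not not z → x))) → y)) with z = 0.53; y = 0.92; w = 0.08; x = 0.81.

(z → y): min(1, 1 − 0.53 + 0.92) = 1
not y: Łukasiewicz ¬ gives 1 − 0.92 = 0.08
(w → not y): min(1, 1 − 0.08 + 0.08) = 1
(x ∨ (w → not y)) = max(0.81, 1) = 1
(y → (x ∨ (w → not y))): min(1, 1 − 0.92 + 1) = 1
not (y → (x ∨ (w → not y))): Łukasiewicz ¬ gives 1 − 1 = 0
not z: Łukasiewicz ¬ gives 1 − 0.53 = 0.47
not not z: Łukasiewicz ¬ gives 1 − 0.47 = 0.53
not not not z: Łukasiewicz ¬ gives 1 − 0.53 = 0.47
(not not not z → x): min(1, 1 − 0.47 + 0.81) = 1
not (not not not z → x): Łukasiewicz ¬ gives 1 − 1 = 0
(z ∨ not (not not not z → x)) = max(0.53, 0) = 0.53
(not (y → (x ∨ (w → not y))) → (z ∨ not (not not not z → x))): min(1, 1 − 0 + 0.53) = 1
not (not (y → (x ∨ (w → not y))) → (z ∨ not (not not not z → x))): Łukasiewicz ¬ gives 1 − 1 = 0
not not (not (y → (x ∨ (w → not y))) → (z ∨ not (not not not z → x))): Łukasiewicz ¬ gives 1 − 0 = 1
(not not (not (y → (x ∨ (w → not y))) → (z ∨ not (not not not z → x))) → y): min(1, 1 − 1 + 0.92) = 0.92
((z → y) → (not not (not (y → (x ∨ (w → not y))) → (z ∨ not (not not not z → x))) → y)): min(1, 1 − 1 + 0.92) = 0.92

0.92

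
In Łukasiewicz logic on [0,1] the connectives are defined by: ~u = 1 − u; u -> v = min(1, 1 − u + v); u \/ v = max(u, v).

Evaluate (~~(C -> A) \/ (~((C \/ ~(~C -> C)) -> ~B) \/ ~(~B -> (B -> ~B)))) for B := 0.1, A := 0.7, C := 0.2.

1.00

(C -> A): min(1, 1 − 0.2 + 0.7) = 1
~(C -> A): Łukasiewicz ¬ gives 1 − 1 = 0
~~(C -> A): Łukasiewicz ¬ gives 1 − 0 = 1
~C: Łukasiewicz ¬ gives 1 − 0.2 = 0.8
(~C -> C): min(1, 1 − 0.8 + 0.2) = 0.4
~(~C -> C): Łukasiewicz ¬ gives 1 − 0.4 = 0.6
(C \/ ~(~C -> C)) = max(0.2, 0.6) = 0.6
~B: Łukasiewicz ¬ gives 1 − 0.1 = 0.9
((C \/ ~(~C -> C)) -> ~B): min(1, 1 − 0.6 + 0.9) = 1
~((C \/ ~(~C -> C)) -> ~B): Łukasiewicz ¬ gives 1 − 1 = 0
~B: Łukasiewicz ¬ gives 1 − 0.1 = 0.9
~B: Łukasiewicz ¬ gives 1 − 0.1 = 0.9
(B -> ~B): min(1, 1 − 0.1 + 0.9) = 1
(~B -> (B -> ~B)): min(1, 1 − 0.9 + 1) = 1
~(~B -> (B -> ~B)): Łukasiewicz ¬ gives 1 − 1 = 0
(~((C \/ ~(~C -> C)) -> ~B) \/ ~(~B -> (B -> ~B))) = max(0, 0) = 0
(~~(C -> A) \/ (~((C \/ ~(~C -> C)) -> ~B) \/ ~(~B -> (B -> ~B)))) = max(1, 0) = 1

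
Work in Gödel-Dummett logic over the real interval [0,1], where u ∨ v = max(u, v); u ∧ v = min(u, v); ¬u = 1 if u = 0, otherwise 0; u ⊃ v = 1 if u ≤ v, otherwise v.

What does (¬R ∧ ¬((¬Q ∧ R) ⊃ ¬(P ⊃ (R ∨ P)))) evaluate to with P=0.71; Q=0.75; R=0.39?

0.00

¬R: Gödel ¬ of 0.39 = 0 (operand ≠ 0)
¬Q: Gödel ¬ of 0.75 = 0 (operand ≠ 0)
(¬Q ∧ R) = min(0, 0.39) = 0
(R ∨ P) = max(0.39, 0.71) = 0.71
(P ⊃ (R ∨ P)): 0.71 ≤ 0.71, so result = 1
¬(P ⊃ (R ∨ P)): Gödel ¬ of 1 = 0 (operand ≠ 0)
((¬Q ∧ R) ⊃ ¬(P ⊃ (R ∨ P))): 0 ≤ 0, so result = 1
¬((¬Q ∧ R) ⊃ ¬(P ⊃ (R ∨ P))): Gödel ¬ of 1 = 0 (operand ≠ 0)
(¬R ∧ ¬((¬Q ∧ R) ⊃ ¬(P ⊃ (R ∨ P)))) = min(0, 0) = 0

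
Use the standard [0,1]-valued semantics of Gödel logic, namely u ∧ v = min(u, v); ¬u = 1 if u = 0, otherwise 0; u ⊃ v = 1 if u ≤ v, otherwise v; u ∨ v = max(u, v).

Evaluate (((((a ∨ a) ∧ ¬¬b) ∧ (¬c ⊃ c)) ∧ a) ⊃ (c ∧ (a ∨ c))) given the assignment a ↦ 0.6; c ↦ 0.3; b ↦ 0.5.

(a ∨ a) = max(0.6, 0.6) = 0.6
¬b: Gödel ¬ of 0.5 = 0 (operand ≠ 0)
¬¬b: Gödel ¬ of 0 = 1 (operand is 0)
((a ∨ a) ∧ ¬¬b) = min(0.6, 1) = 0.6
¬c: Gödel ¬ of 0.3 = 0 (operand ≠ 0)
(¬c ⊃ c): 0 ≤ 0.3, so result = 1
(((a ∨ a) ∧ ¬¬b) ∧ (¬c ⊃ c)) = min(0.6, 1) = 0.6
((((a ∨ a) ∧ ¬¬b) ∧ (¬c ⊃ c)) ∧ a) = min(0.6, 0.6) = 0.6
(a ∨ c) = max(0.6, 0.3) = 0.6
(c ∧ (a ∨ c)) = min(0.3, 0.6) = 0.3
(((((a ∨ a) ∧ ¬¬b) ∧ (¬c ⊃ c)) ∧ a) ⊃ (c ∧ (a ∨ c))): 0.6 > 0.3, so result = 0.3

0.30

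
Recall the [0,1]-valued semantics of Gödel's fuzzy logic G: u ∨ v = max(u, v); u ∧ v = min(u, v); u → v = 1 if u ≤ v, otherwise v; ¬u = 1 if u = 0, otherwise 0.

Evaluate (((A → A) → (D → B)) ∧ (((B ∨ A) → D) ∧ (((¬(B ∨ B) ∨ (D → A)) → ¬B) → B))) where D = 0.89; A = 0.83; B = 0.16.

(A → A): 0.83 ≤ 0.83, so result = 1
(D → B): 0.89 > 0.16, so result = 0.16
((A → A) → (D → B)): 1 > 0.16, so result = 0.16
(B ∨ A) = max(0.16, 0.83) = 0.83
((B ∨ A) → D): 0.83 ≤ 0.89, so result = 1
(B ∨ B) = max(0.16, 0.16) = 0.16
¬(B ∨ B): Gödel ¬ of 0.16 = 0 (operand ≠ 0)
(D → A): 0.89 > 0.83, so result = 0.83
(¬(B ∨ B) ∨ (D → A)) = max(0, 0.83) = 0.83
¬B: Gödel ¬ of 0.16 = 0 (operand ≠ 0)
((¬(B ∨ B) ∨ (D → A)) → ¬B): 0.83 > 0, so result = 0
(((¬(B ∨ B) ∨ (D → A)) → ¬B) → B): 0 ≤ 0.16, so result = 1
(((B ∨ A) → D) ∧ (((¬(B ∨ B) ∨ (D → A)) → ¬B) → B)) = min(1, 1) = 1
(((A → A) → (D → B)) ∧ (((B ∨ A) → D) ∧ (((¬(B ∨ B) ∨ (D → A)) → ¬B) → B))) = min(0.16, 1) = 0.16

0.16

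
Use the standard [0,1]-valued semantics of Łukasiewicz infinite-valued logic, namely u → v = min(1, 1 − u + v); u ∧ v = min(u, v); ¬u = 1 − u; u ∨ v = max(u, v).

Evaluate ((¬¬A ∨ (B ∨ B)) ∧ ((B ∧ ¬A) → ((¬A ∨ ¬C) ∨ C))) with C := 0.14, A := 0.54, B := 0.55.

0.55

¬A: Łukasiewicz ¬ gives 1 − 0.54 = 0.46
¬¬A: Łukasiewicz ¬ gives 1 − 0.46 = 0.54
(B ∨ B) = max(0.55, 0.55) = 0.55
(¬¬A ∨ (B ∨ B)) = max(0.54, 0.55) = 0.55
¬A: Łukasiewicz ¬ gives 1 − 0.54 = 0.46
(B ∧ ¬A) = min(0.55, 0.46) = 0.46
¬A: Łukasiewicz ¬ gives 1 − 0.54 = 0.46
¬C: Łukasiewicz ¬ gives 1 − 0.14 = 0.86
(¬A ∨ ¬C) = max(0.46, 0.86) = 0.86
((¬A ∨ ¬C) ∨ C) = max(0.86, 0.14) = 0.86
((B ∧ ¬A) → ((¬A ∨ ¬C) ∨ C)): min(1, 1 − 0.46 + 0.86) = 1
((¬¬A ∨ (B ∨ B)) ∧ ((B ∧ ¬A) → ((¬A ∨ ¬C) ∨ C))) = min(0.55, 1) = 0.55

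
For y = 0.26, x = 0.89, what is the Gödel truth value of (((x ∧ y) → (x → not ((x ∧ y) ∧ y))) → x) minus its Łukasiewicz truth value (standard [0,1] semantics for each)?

Gödel evaluation:
  (x ∧ y) = min(0.89, 0.26) = 0.26
  (x ∧ y) = min(0.89, 0.26) = 0.26
  ((x ∧ y) ∧ y) = min(0.26, 0.26) = 0.26
  not ((x ∧ y) ∧ y): Gödel ¬ of 0.26 = 0 (operand ≠ 0)
  (x → not ((x ∧ y) ∧ y)): 0.89 > 0, so result = 0
  ((x ∧ y) → (x → not ((x ∧ y) ∧ y))): 0.26 > 0, so result = 0
  (((x ∧ y) → (x → not ((x ∧ y) ∧ y))) → x): 0 ≤ 0.89, so result = 1
  Gödel value = 1
Łukasiewicz evaluation:
  (x ∧ y) = min(0.89, 0.26) = 0.26
  (x ∧ y) = min(0.89, 0.26) = 0.26
  ((x ∧ y) ∧ y) = min(0.26, 0.26) = 0.26
  not ((x ∧ y) ∧ y): Łukasiewicz ¬ gives 1 − 0.26 = 0.74
  (x → not ((x ∧ y) ∧ y)): min(1, 1 − 0.89 + 0.74) = 0.85
  ((x ∧ y) → (x → not ((x ∧ y) ∧ y))): min(1, 1 − 0.26 + 0.85) = 1
  (((x ∧ y) → (x → not ((x ∧ y) ∧ y))) → x): min(1, 1 − 1 + 0.89) = 0.89
  Łukasiewicz value = 0.89
Difference: 1 − 0.89 = 0.11

0.11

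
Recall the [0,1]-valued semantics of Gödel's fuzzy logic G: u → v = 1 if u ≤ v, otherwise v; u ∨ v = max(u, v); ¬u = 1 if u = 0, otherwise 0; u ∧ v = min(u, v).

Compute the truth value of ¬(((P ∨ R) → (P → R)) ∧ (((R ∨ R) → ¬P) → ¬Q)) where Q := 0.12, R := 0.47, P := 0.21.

0.00

(P ∨ R) = max(0.21, 0.47) = 0.47
(P → R): 0.21 ≤ 0.47, so result = 1
((P ∨ R) → (P → R)): 0.47 ≤ 1, so result = 1
(R ∨ R) = max(0.47, 0.47) = 0.47
¬P: Gödel ¬ of 0.21 = 0 (operand ≠ 0)
((R ∨ R) → ¬P): 0.47 > 0, so result = 0
¬Q: Gödel ¬ of 0.12 = 0 (operand ≠ 0)
(((R ∨ R) → ¬P) → ¬Q): 0 ≤ 0, so result = 1
(((P ∨ R) → (P → R)) ∧ (((R ∨ R) → ¬P) → ¬Q)) = min(1, 1) = 1
¬(((P ∨ R) → (P → R)) ∧ (((R ∨ R) → ¬P) → ¬Q)): Gödel ¬ of 1 = 0 (operand ≠ 0)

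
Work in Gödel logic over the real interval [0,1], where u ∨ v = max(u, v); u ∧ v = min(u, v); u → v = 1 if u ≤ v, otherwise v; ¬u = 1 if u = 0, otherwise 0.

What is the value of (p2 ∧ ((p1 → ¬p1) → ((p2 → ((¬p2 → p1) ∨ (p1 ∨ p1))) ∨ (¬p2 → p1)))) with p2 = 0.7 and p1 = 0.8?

0.70

¬p1: Gödel ¬ of 0.8 = 0 (operand ≠ 0)
(p1 → ¬p1): 0.8 > 0, so result = 0
¬p2: Gödel ¬ of 0.7 = 0 (operand ≠ 0)
(¬p2 → p1): 0 ≤ 0.8, so result = 1
(p1 ∨ p1) = max(0.8, 0.8) = 0.8
((¬p2 → p1) ∨ (p1 ∨ p1)) = max(1, 0.8) = 1
(p2 → ((¬p2 → p1) ∨ (p1 ∨ p1))): 0.7 ≤ 1, so result = 1
¬p2: Gödel ¬ of 0.7 = 0 (operand ≠ 0)
(¬p2 → p1): 0 ≤ 0.8, so result = 1
((p2 → ((¬p2 → p1) ∨ (p1 ∨ p1))) ∨ (¬p2 → p1)) = max(1, 1) = 1
((p1 → ¬p1) → ((p2 → ((¬p2 → p1) ∨ (p1 ∨ p1))) ∨ (¬p2 → p1))): 0 ≤ 1, so result = 1
(p2 ∧ ((p1 → ¬p1) → ((p2 → ((¬p2 → p1) ∨ (p1 ∨ p1))) ∨ (¬p2 → p1)))) = min(0.7, 1) = 0.7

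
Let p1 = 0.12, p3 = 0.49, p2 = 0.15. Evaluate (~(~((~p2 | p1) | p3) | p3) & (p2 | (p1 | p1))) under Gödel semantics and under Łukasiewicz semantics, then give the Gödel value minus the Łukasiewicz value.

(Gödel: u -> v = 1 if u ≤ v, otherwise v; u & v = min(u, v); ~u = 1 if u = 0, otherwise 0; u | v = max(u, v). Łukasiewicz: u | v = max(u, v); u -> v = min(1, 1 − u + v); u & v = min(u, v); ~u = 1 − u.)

Gödel evaluation:
  ~p2: Gödel ¬ of 0.15 = 0 (operand ≠ 0)
  (~p2 | p1) = max(0, 0.12) = 0.12
  ((~p2 | p1) | p3) = max(0.12, 0.49) = 0.49
  ~((~p2 | p1) | p3): Gödel ¬ of 0.49 = 0 (operand ≠ 0)
  (~((~p2 | p1) | p3) | p3) = max(0, 0.49) = 0.49
  ~(~((~p2 | p1) | p3) | p3): Gödel ¬ of 0.49 = 0 (operand ≠ 0)
  (p1 | p1) = max(0.12, 0.12) = 0.12
  (p2 | (p1 | p1)) = max(0.15, 0.12) = 0.15
  (~(~((~p2 | p1) | p3) | p3) & (p2 | (p1 | p1))) = min(0, 0.15) = 0
  Gödel value = 0
Łukasiewicz evaluation:
  ~p2: Łukasiewicz ¬ gives 1 − 0.15 = 0.85
  (~p2 | p1) = max(0.85, 0.12) = 0.85
  ((~p2 | p1) | p3) = max(0.85, 0.49) = 0.85
  ~((~p2 | p1) | p3): Łukasiewicz ¬ gives 1 − 0.85 = 0.15
  (~((~p2 | p1) | p3) | p3) = max(0.15, 0.49) = 0.49
  ~(~((~p2 | p1) | p3) | p3): Łukasiewicz ¬ gives 1 − 0.49 = 0.51
  (p1 | p1) = max(0.12, 0.12) = 0.12
  (p2 | (p1 | p1)) = max(0.15, 0.12) = 0.15
  (~(~((~p2 | p1) | p3) | p3) & (p2 | (p1 | p1))) = min(0.51, 0.15) = 0.15
  Łukasiewicz value = 0.15
Difference: 0 − 0.15 = -0.15

-0.15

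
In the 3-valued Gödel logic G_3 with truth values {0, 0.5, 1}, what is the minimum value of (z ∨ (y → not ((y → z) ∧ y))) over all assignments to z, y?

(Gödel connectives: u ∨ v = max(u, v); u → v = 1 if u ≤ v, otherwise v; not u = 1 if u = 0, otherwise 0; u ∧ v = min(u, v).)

The minimum is attained at z = 0.5, y = 0.5:
  (y → z): 0.5 ≤ 0.5, so result = 1
  ((y → z) ∧ y) = min(1, 0.5) = 0.5
  not ((y → z) ∧ y): Gödel ¬ of 0.5 = 0 (operand ≠ 0)
  (y → not ((y → z) ∧ y)): 0.5 > 0, so result = 0
  (z ∨ (y → not ((y → z) ∧ y))) = max(0.5, 0) = 0.5
Checking all 9 assignments confirms none give a value below 0.50.

0.50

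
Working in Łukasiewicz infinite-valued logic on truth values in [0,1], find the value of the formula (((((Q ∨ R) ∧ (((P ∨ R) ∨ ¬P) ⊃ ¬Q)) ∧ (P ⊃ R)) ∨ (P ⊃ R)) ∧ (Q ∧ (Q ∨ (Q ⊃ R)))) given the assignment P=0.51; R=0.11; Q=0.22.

0.22

(Q ∨ R) = max(0.22, 0.11) = 0.22
(P ∨ R) = max(0.51, 0.11) = 0.51
¬P: Łukasiewicz ¬ gives 1 − 0.51 = 0.49
((P ∨ R) ∨ ¬P) = max(0.51, 0.49) = 0.51
¬Q: Łukasiewicz ¬ gives 1 − 0.22 = 0.78
(((P ∨ R) ∨ ¬P) ⊃ ¬Q): min(1, 1 − 0.51 + 0.78) = 1
((Q ∨ R) ∧ (((P ∨ R) ∨ ¬P) ⊃ ¬Q)) = min(0.22, 1) = 0.22
(P ⊃ R): min(1, 1 − 0.51 + 0.11) = 0.6
(((Q ∨ R) ∧ (((P ∨ R) ∨ ¬P) ⊃ ¬Q)) ∧ (P ⊃ R)) = min(0.22, 0.6) = 0.22
(P ⊃ R): min(1, 1 − 0.51 + 0.11) = 0.6
((((Q ∨ R) ∧ (((P ∨ R) ∨ ¬P) ⊃ ¬Q)) ∧ (P ⊃ R)) ∨ (P ⊃ R)) = max(0.22, 0.6) = 0.6
(Q ⊃ R): min(1, 1 − 0.22 + 0.11) = 0.89
(Q ∨ (Q ⊃ R)) = max(0.22, 0.89) = 0.89
(Q ∧ (Q ∨ (Q ⊃ R))) = min(0.22, 0.89) = 0.22
(((((Q ∨ R) ∧ (((P ∨ R) ∨ ¬P) ⊃ ¬Q)) ∧ (P ⊃ R)) ∨ (P ⊃ R)) ∧ (Q ∧ (Q ∨ (Q ⊃ R)))) = min(0.6, 0.22) = 0.22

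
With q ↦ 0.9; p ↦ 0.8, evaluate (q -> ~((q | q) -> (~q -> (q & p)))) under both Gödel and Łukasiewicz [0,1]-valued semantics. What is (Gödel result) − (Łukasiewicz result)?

-0.10

Gödel evaluation:
  (q | q) = max(0.9, 0.9) = 0.9
  ~q: Gödel ¬ of 0.9 = 0 (operand ≠ 0)
  (q & p) = min(0.9, 0.8) = 0.8
  (~q -> (q & p)): 0 ≤ 0.8, so result = 1
  ((q | q) -> (~q -> (q & p))): 0.9 ≤ 1, so result = 1
  ~((q | q) -> (~q -> (q & p))): Gödel ¬ of 1 = 0 (operand ≠ 0)
  (q -> ~((q | q) -> (~q -> (q & p)))): 0.9 > 0, so result = 0
  Gödel value = 0
Łukasiewicz evaluation:
  (q | q) = max(0.9, 0.9) = 0.9
  ~q: Łukasiewicz ¬ gives 1 − 0.9 = 0.1
  (q & p) = min(0.9, 0.8) = 0.8
  (~q -> (q & p)): min(1, 1 − 0.1 + 0.8) = 1
  ((q | q) -> (~q -> (q & p))): min(1, 1 − 0.9 + 1) = 1
  ~((q | q) -> (~q -> (q & p))): Łukasiewicz ¬ gives 1 − 1 = 0
  (q -> ~((q | q) -> (~q -> (q & p)))): min(1, 1 − 0.9 + 0) = 0.1
  Łukasiewicz value = 0.1
Difference: 0 − 0.1 = -0.10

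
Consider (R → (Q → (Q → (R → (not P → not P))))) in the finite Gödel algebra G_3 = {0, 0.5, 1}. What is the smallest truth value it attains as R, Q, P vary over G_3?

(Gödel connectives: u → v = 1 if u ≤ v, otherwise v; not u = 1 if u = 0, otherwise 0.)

Every assignment gives 1. For instance at R = 0, Q = 0, P = 0:
  not P: Gödel ¬ of 0 = 1 (operand is 0)
  not P: Gödel ¬ of 0 = 1 (operand is 0)
  (not P → not P): 1 ≤ 1, so result = 1
  (R → (not P → not P)): 0 ≤ 1, so result = 1
  (Q → (R → (not P → not P))): 0 ≤ 1, so result = 1
  (Q → (Q → (R → (not P → not P)))): 0 ≤ 1, so result = 1
  (R → (Q → (Q → (R → (not P → not P))))): 0 ≤ 1, so result = 1
All 27 assignments give value 1 — the formula is a G_3-tautology.

1.00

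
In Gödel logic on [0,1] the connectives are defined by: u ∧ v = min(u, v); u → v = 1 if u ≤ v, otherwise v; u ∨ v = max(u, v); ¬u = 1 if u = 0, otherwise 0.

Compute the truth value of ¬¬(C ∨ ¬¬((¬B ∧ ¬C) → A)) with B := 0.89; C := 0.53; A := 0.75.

¬B: Gödel ¬ of 0.89 = 0 (operand ≠ 0)
¬C: Gödel ¬ of 0.53 = 0 (operand ≠ 0)
(¬B ∧ ¬C) = min(0, 0) = 0
((¬B ∧ ¬C) → A): 0 ≤ 0.75, so result = 1
¬((¬B ∧ ¬C) → A): Gödel ¬ of 1 = 0 (operand ≠ 0)
¬¬((¬B ∧ ¬C) → A): Gödel ¬ of 0 = 1 (operand is 0)
(C ∨ ¬¬((¬B ∧ ¬C) → A)) = max(0.53, 1) = 1
¬(C ∨ ¬¬((¬B ∧ ¬C) → A)): Gödel ¬ of 1 = 0 (operand ≠ 0)
¬¬(C ∨ ¬¬((¬B ∧ ¬C) → A)): Gödel ¬ of 0 = 1 (operand is 0)

1.00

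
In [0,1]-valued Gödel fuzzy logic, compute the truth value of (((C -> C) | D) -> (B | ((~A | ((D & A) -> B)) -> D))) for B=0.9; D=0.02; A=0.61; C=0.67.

(C -> C): 0.67 ≤ 0.67, so result = 1
((C -> C) | D) = max(1, 0.02) = 1
~A: Gödel ¬ of 0.61 = 0 (operand ≠ 0)
(D & A) = min(0.02, 0.61) = 0.02
((D & A) -> B): 0.02 ≤ 0.9, so result = 1
(~A | ((D & A) -> B)) = max(0, 1) = 1
((~A | ((D & A) -> B)) -> D): 1 > 0.02, so result = 0.02
(B | ((~A | ((D & A) -> B)) -> D)) = max(0.9, 0.02) = 0.9
(((C -> C) | D) -> (B | ((~A | ((D & A) -> B)) -> D))): 1 > 0.9, so result = 0.9

0.90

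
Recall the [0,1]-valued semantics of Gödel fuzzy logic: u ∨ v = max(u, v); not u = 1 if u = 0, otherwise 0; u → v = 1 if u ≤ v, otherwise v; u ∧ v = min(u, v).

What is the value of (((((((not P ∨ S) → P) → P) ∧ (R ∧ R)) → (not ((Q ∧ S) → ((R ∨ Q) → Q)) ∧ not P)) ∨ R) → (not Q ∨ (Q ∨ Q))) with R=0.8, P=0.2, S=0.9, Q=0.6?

not P: Gödel ¬ of 0.2 = 0 (operand ≠ 0)
(not P ∨ S) = max(0, 0.9) = 0.9
((not P ∨ S) → P): 0.9 > 0.2, so result = 0.2
(((not P ∨ S) → P) → P): 0.2 ≤ 0.2, so result = 1
(R ∧ R) = min(0.8, 0.8) = 0.8
((((not P ∨ S) → P) → P) ∧ (R ∧ R)) = min(1, 0.8) = 0.8
(Q ∧ S) = min(0.6, 0.9) = 0.6
(R ∨ Q) = max(0.8, 0.6) = 0.8
((R ∨ Q) → Q): 0.8 > 0.6, so result = 0.6
((Q ∧ S) → ((R ∨ Q) → Q)): 0.6 ≤ 0.6, so result = 1
not ((Q ∧ S) → ((R ∨ Q) → Q)): Gödel ¬ of 1 = 0 (operand ≠ 0)
not P: Gödel ¬ of 0.2 = 0 (operand ≠ 0)
(not ((Q ∧ S) → ((R ∨ Q) → Q)) ∧ not P) = min(0, 0) = 0
(((((not P ∨ S) → P) → P) ∧ (R ∧ R)) → (not ((Q ∧ S) → ((R ∨ Q) → Q)) ∧ not P)): 0.8 > 0, so result = 0
((((((not P ∨ S) → P) → P) ∧ (R ∧ R)) → (not ((Q ∧ S) → ((R ∨ Q) → Q)) ∧ not P)) ∨ R) = max(0, 0.8) = 0.8
not Q: Gödel ¬ of 0.6 = 0 (operand ≠ 0)
(Q ∨ Q) = max(0.6, 0.6) = 0.6
(not Q ∨ (Q ∨ Q)) = max(0, 0.6) = 0.6
(((((((not P ∨ S) → P) → P) ∧ (R ∧ R)) → (not ((Q ∧ S) → ((R ∨ Q) → Q)) ∧ not P)) ∨ R) → (not Q ∨ (Q ∨ Q))): 0.8 > 0.6, so result = 0.6

0.60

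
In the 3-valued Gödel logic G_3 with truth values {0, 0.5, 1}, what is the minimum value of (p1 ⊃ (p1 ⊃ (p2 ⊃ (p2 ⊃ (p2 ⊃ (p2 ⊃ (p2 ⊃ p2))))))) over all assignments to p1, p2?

1.00

Every assignment gives 1. For instance at p1 = 0, p2 = 0:
  (p2 ⊃ p2): 0 ≤ 0, so result = 1
  (p2 ⊃ (p2 ⊃ p2)): 0 ≤ 1, so result = 1
  (p2 ⊃ (p2 ⊃ (p2 ⊃ p2))): 0 ≤ 1, so result = 1
  (p2 ⊃ (p2 ⊃ (p2 ⊃ (p2 ⊃ p2)))): 0 ≤ 1, so result = 1
  (p2 ⊃ (p2 ⊃ (p2 ⊃ (p2 ⊃ (p2 ⊃ p2))))): 0 ≤ 1, so result = 1
  (p1 ⊃ (p2 ⊃ (p2 ⊃ (p2 ⊃ (p2 ⊃ (p2 ⊃ p2)))))): 0 ≤ 1, so result = 1
  (p1 ⊃ (p1 ⊃ (p2 ⊃ (p2 ⊃ (p2 ⊃ (p2 ⊃ (p2 ⊃ p2))))))): 0 ≤ 1, so result = 1
All 9 assignments give value 1 — the formula is a G_3-tautology.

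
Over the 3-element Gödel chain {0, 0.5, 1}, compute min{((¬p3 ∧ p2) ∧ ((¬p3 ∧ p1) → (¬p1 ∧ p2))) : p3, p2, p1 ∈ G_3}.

The minimum is attained at p3 = 0, p2 = 0, p1 = 0:
  ¬p3: Gödel ¬ of 0 = 1 (operand is 0)
  (¬p3 ∧ p2) = min(1, 0) = 0
  ¬p3: Gödel ¬ of 0 = 1 (operand is 0)
  (¬p3 ∧ p1) = min(1, 0) = 0
  ¬p1: Gödel ¬ of 0 = 1 (operand is 0)
  (¬p1 ∧ p2) = min(1, 0) = 0
  ((¬p3 ∧ p1) → (¬p1 ∧ p2)): 0 ≤ 0, so result = 1
  ((¬p3 ∧ p2) ∧ ((¬p3 ∧ p1) → (¬p1 ∧ p2))) = min(0, 1) = 0
Checking all 27 assignments confirms none give a value below 0.00.

0.00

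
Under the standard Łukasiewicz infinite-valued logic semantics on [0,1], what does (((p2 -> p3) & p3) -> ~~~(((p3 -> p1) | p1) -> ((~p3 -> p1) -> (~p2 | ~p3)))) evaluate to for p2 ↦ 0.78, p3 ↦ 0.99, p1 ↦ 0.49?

0.29

(p2 -> p3): min(1, 1 − 0.78 + 0.99) = 1
((p2 -> p3) & p3) = min(1, 0.99) = 0.99
(p3 -> p1): min(1, 1 − 0.99 + 0.49) = 0.5
((p3 -> p1) | p1) = max(0.5, 0.49) = 0.5
~p3: Łukasiewicz ¬ gives 1 − 0.99 = 0.01
(~p3 -> p1): min(1, 1 − 0.01 + 0.49) = 1
~p2: Łukasiewicz ¬ gives 1 − 0.78 = 0.22
~p3: Łukasiewicz ¬ gives 1 − 0.99 = 0.01
(~p2 | ~p3) = max(0.22, 0.01) = 0.22
((~p3 -> p1) -> (~p2 | ~p3)): min(1, 1 − 1 + 0.22) = 0.22
(((p3 -> p1) | p1) -> ((~p3 -> p1) -> (~p2 | ~p3))): min(1, 1 − 0.5 + 0.22) = 0.72
~(((p3 -> p1) | p1) -> ((~p3 -> p1) -> (~p2 | ~p3))): Łukasiewicz ¬ gives 1 − 0.72 = 0.28
~~(((p3 -> p1) | p1) -> ((~p3 -> p1) -> (~p2 | ~p3))): Łukasiewicz ¬ gives 1 − 0.28 = 0.72
~~~(((p3 -> p1) | p1) -> ((~p3 -> p1) -> (~p2 | ~p3))): Łukasiewicz ¬ gives 1 − 0.72 = 0.28
(((p2 -> p3) & p3) -> ~~~(((p3 -> p1) | p1) -> ((~p3 -> p1) -> (~p2 | ~p3)))): min(1, 1 − 0.99 + 0.28) = 0.29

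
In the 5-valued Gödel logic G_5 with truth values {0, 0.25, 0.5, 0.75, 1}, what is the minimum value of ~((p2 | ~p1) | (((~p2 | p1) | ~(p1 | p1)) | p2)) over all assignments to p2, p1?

The minimum is attained at p2 = 0, p1 = 0:
  ~p1: Gödel ¬ of 0 = 1 (operand is 0)
  (p2 | ~p1) = max(0, 1) = 1
  ~p2: Gödel ¬ of 0 = 1 (operand is 0)
  (~p2 | p1) = max(1, 0) = 1
  (p1 | p1) = max(0, 0) = 0
  ~(p1 | p1): Gödel ¬ of 0 = 1 (operand is 0)
  ((~p2 | p1) | ~(p1 | p1)) = max(1, 1) = 1
  (((~p2 | p1) | ~(p1 | p1)) | p2) = max(1, 0) = 1
  ((p2 | ~p1) | (((~p2 | p1) | ~(p1 | p1)) | p2)) = max(1, 1) = 1
  ~((p2 | ~p1) | (((~p2 | p1) | ~(p1 | p1)) | p2)): Gödel ¬ of 1 = 0 (operand ≠ 0)
Checking all 25 assignments confirms none give a value below 0.00.

0.00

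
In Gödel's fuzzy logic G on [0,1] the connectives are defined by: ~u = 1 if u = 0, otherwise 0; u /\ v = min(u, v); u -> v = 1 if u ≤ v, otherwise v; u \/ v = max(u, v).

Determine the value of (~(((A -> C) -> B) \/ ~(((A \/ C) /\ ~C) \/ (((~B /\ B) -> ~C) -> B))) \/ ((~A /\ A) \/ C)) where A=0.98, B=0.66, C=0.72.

0.72

(A -> C): 0.98 > 0.72, so result = 0.72
((A -> C) -> B): 0.72 > 0.66, so result = 0.66
(A \/ C) = max(0.98, 0.72) = 0.98
~C: Gödel ¬ of 0.72 = 0 (operand ≠ 0)
((A \/ C) /\ ~C) = min(0.98, 0) = 0
~B: Gödel ¬ of 0.66 = 0 (operand ≠ 0)
(~B /\ B) = min(0, 0.66) = 0
~C: Gödel ¬ of 0.72 = 0 (operand ≠ 0)
((~B /\ B) -> ~C): 0 ≤ 0, so result = 1
(((~B /\ B) -> ~C) -> B): 1 > 0.66, so result = 0.66
(((A \/ C) /\ ~C) \/ (((~B /\ B) -> ~C) -> B)) = max(0, 0.66) = 0.66
~(((A \/ C) /\ ~C) \/ (((~B /\ B) -> ~C) -> B)): Gödel ¬ of 0.66 = 0 (operand ≠ 0)
(((A -> C) -> B) \/ ~(((A \/ C) /\ ~C) \/ (((~B /\ B) -> ~C) -> B))) = max(0.66, 0) = 0.66
~(((A -> C) -> B) \/ ~(((A \/ C) /\ ~C) \/ (((~B /\ B) -> ~C) -> B))): Gödel ¬ of 0.66 = 0 (operand ≠ 0)
~A: Gödel ¬ of 0.98 = 0 (operand ≠ 0)
(~A /\ A) = min(0, 0.98) = 0
((~A /\ A) \/ C) = max(0, 0.72) = 0.72
(~(((A -> C) -> B) \/ ~(((A \/ C) /\ ~C) \/ (((~B /\ B) -> ~C) -> B))) \/ ((~A /\ A) \/ C)) = max(0, 0.72) = 0.72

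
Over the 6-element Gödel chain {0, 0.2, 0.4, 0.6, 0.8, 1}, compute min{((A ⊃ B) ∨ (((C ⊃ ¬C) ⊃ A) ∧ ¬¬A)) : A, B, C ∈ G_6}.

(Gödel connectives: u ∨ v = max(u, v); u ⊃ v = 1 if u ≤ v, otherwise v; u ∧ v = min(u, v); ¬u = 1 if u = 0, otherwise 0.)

The minimum is attained at A = 0.2, B = 0, C = 0:
  (A ⊃ B): 0.2 > 0, so result = 0
  ¬C: Gödel ¬ of 0 = 1 (operand is 0)
  (C ⊃ ¬C): 0 ≤ 1, so result = 1
  ((C ⊃ ¬C) ⊃ A): 1 > 0.2, so result = 0.2
  ¬A: Gödel ¬ of 0.2 = 0 (operand ≠ 0)
  ¬¬A: Gödel ¬ of 0 = 1 (operand is 0)
  (((C ⊃ ¬C) ⊃ A) ∧ ¬¬A) = min(0.2, 1) = 0.2
  ((A ⊃ B) ∨ (((C ⊃ ¬C) ⊃ A) ∧ ¬¬A)) = max(0, 0.2) = 0.2
Checking all 216 assignments confirms none give a value below 0.20.

0.20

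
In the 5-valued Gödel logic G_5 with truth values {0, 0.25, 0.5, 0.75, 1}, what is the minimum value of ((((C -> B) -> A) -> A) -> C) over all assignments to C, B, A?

0.00

The minimum is attained at C = 0, B = 0, A = 0:
  (C -> B): 0 ≤ 0, so result = 1
  ((C -> B) -> A): 1 > 0, so result = 0
  (((C -> B) -> A) -> A): 0 ≤ 0, so result = 1
  ((((C -> B) -> A) -> A) -> C): 1 > 0, so result = 0
Checking all 125 assignments confirms none give a value below 0.00.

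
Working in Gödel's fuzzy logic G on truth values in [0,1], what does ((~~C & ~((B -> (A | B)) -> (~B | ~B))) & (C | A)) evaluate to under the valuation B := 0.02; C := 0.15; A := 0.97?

0.97

~C: Gödel ¬ of 0.15 = 0 (operand ≠ 0)
~~C: Gödel ¬ of 0 = 1 (operand is 0)
(A | B) = max(0.97, 0.02) = 0.97
(B -> (A | B)): 0.02 ≤ 0.97, so result = 1
~B: Gödel ¬ of 0.02 = 0 (operand ≠ 0)
~B: Gödel ¬ of 0.02 = 0 (operand ≠ 0)
(~B | ~B) = max(0, 0) = 0
((B -> (A | B)) -> (~B | ~B)): 1 > 0, so result = 0
~((B -> (A | B)) -> (~B | ~B)): Gödel ¬ of 0 = 1 (operand is 0)
(~~C & ~((B -> (A | B)) -> (~B | ~B))) = min(1, 1) = 1
(C | A) = max(0.15, 0.97) = 0.97
((~~C & ~((B -> (A | B)) -> (~B | ~B))) & (C | A)) = min(1, 0.97) = 0.97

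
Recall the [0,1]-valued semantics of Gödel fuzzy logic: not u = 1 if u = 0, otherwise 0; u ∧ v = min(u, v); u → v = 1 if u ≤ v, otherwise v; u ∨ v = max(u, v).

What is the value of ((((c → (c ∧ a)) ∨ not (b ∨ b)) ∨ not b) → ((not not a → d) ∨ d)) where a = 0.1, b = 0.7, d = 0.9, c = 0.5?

1.00

(c ∧ a) = min(0.5, 0.1) = 0.1
(c → (c ∧ a)): 0.5 > 0.1, so result = 0.1
(b ∨ b) = max(0.7, 0.7) = 0.7
not (b ∨ b): Gödel ¬ of 0.7 = 0 (operand ≠ 0)
((c → (c ∧ a)) ∨ not (b ∨ b)) = max(0.1, 0) = 0.1
not b: Gödel ¬ of 0.7 = 0 (operand ≠ 0)
(((c → (c ∧ a)) ∨ not (b ∨ b)) ∨ not b) = max(0.1, 0) = 0.1
not a: Gödel ¬ of 0.1 = 0 (operand ≠ 0)
not not a: Gödel ¬ of 0 = 1 (operand is 0)
(not not a → d): 1 > 0.9, so result = 0.9
((not not a → d) ∨ d) = max(0.9, 0.9) = 0.9
((((c → (c ∧ a)) ∨ not (b ∨ b)) ∨ not b) → ((not not a → d) ∨ d)): 0.1 ≤ 0.9, so result = 1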